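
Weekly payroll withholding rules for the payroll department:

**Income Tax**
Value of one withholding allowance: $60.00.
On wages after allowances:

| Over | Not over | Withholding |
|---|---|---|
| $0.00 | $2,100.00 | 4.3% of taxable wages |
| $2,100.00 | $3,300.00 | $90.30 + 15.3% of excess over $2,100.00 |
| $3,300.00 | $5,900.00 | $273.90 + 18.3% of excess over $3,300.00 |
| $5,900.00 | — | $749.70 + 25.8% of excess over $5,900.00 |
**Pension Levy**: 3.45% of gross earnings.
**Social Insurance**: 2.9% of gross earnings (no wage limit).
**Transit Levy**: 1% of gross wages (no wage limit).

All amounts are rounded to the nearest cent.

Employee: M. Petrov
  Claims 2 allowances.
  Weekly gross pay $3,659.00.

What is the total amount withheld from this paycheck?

Income Tax: taxable = $3,659.00 − 2×$60.00 = $3,539.00
  $273.90 + 18.3% × ($3,539.00 − $3,300.00) = $273.90 + 18.3% × $239.00 = $317.64
Pension Levy: 3.45% × $3,659.00 = $126.24
Social Insurance: 2.9% × $3,659.00 = $106.11
Transit Levy: 1% × $3,659.00 = $36.59
Total: $317.64 + $126.24 + $106.11 + $36.59 = $586.58

$586.58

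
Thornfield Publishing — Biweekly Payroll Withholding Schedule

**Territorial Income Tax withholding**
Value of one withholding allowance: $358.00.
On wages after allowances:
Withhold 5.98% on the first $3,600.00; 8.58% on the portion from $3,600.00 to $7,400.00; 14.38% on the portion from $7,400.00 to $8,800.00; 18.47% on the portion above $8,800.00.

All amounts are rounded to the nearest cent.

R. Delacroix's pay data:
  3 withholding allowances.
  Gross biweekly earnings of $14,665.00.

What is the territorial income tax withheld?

Territorial Income Tax: taxable = $14,665.00 − 3×$358.00 = $13,591.00
  $742.64 + 18.47% × ($13,591.00 − $8,800.00) = $742.64 + 18.47% × $4,791.00 = $1,627.54

$1,627.54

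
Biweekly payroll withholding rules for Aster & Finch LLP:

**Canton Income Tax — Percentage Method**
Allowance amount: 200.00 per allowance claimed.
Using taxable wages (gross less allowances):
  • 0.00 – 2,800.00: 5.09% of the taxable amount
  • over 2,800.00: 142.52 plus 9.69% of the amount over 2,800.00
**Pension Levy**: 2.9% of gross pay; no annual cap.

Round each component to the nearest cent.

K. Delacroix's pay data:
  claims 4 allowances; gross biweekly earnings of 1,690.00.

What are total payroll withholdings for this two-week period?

Canton Income Tax: taxable = 1,690.00 − 4×200.00 = 890.00
  5.09% × 890.00 = 45.30
Pension Levy: 2.9% × 1,690.00 = 49.01
Total: 45.30 + 49.01 = 94.31

94.31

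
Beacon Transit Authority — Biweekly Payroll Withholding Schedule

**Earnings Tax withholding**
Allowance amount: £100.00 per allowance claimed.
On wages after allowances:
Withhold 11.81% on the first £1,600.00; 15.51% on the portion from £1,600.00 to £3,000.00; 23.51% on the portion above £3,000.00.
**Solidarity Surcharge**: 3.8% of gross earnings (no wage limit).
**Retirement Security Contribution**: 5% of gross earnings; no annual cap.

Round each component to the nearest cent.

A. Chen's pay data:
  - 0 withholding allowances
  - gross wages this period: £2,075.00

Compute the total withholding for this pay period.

Earnings Tax: taxable = £2,075.00
  £188.96 + 15.51% × (£2,075.00 − £1,600.00) = £188.96 + 15.51% × £475.00 = £262.63
Solidarity Surcharge: 3.8% × £2,075.00 = £78.85
Retirement Security Contribution: 5% × £2,075.00 = £103.75
Total: £262.63 + £78.85 + £103.75 = £445.23

£445.23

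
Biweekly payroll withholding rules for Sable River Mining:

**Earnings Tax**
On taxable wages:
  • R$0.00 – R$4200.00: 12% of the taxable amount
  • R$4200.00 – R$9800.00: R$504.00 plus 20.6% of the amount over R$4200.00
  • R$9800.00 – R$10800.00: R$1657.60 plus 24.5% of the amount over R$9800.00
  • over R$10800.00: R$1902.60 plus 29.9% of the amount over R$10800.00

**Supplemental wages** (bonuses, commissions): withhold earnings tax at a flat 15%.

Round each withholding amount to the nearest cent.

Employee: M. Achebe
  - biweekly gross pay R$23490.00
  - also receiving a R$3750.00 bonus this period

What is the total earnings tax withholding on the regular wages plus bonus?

R$6259.41

Earnings Tax: taxable = R$23490.00
  R$1902.60 + 29.9% × (R$23490.00 − R$10800.00) = R$1902.60 + 29.9% × R$12690.00 = R$5696.91
Supplemental (15% flat on bonus): 15% × R$3750.00 = R$562.50
Total earnings tax: R$5696.91 + R$562.50 = R$6259.41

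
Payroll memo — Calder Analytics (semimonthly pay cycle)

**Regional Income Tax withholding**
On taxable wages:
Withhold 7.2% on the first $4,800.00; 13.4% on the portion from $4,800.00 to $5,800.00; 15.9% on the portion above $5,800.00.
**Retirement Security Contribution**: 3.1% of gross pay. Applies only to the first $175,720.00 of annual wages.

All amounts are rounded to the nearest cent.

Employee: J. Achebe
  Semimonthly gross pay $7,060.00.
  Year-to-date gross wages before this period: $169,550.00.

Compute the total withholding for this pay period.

$871.21

Regional Income Tax: taxable = $7,060.00
  $479.60 + 15.9% × ($7,060.00 − $5,800.00) = $479.60 + 15.9% × $1,260.00 = $679.94
Retirement Security Contribution: cap $175,720.00 − YTD $169,550.00 = $6,170.00 subject; 3.1% × $6,170.00 = $191.27
Total: $679.94 + $191.27 = $871.21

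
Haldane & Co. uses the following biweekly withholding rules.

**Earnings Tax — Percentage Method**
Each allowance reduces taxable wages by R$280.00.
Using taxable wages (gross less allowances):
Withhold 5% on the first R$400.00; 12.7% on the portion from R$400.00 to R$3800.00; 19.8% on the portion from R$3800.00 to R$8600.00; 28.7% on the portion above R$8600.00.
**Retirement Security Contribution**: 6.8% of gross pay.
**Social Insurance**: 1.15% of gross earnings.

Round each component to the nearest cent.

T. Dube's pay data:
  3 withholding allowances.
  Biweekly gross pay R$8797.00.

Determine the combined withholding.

R$1974.26

Earnings Tax: taxable = R$8797.00 − 3×R$280.00 = R$7957.00
  R$451.80 + 19.8% × (R$7957.00 − R$3800.00) = R$451.80 + 19.8% × R$4157.00 = R$1274.89
Retirement Security Contribution: 6.8% × R$8797.00 = R$598.20
Social Insurance: 1.15% × R$8797.00 = R$101.17
Total: R$1274.89 + R$598.20 + R$101.17 = R$1974.26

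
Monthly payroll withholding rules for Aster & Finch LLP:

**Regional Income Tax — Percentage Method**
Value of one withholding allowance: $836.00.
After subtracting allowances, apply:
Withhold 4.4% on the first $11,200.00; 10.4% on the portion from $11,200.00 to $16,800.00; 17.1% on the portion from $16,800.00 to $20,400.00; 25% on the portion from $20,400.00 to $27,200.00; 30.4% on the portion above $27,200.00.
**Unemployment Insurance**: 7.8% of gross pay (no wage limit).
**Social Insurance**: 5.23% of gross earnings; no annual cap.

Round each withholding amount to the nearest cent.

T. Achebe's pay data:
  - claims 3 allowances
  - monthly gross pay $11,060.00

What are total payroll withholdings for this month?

Regional Income Tax: taxable = $11,060.00 − 3×$836.00 = $8,552.00
  4.4% × $8,552.00 = $376.29
Unemployment Insurance: 7.8% × $11,060.00 = $862.68
Social Insurance: 5.23% × $11,060.00 = $578.44
Total: $376.29 + $862.68 + $578.44 = $1,817.41

$1,817.41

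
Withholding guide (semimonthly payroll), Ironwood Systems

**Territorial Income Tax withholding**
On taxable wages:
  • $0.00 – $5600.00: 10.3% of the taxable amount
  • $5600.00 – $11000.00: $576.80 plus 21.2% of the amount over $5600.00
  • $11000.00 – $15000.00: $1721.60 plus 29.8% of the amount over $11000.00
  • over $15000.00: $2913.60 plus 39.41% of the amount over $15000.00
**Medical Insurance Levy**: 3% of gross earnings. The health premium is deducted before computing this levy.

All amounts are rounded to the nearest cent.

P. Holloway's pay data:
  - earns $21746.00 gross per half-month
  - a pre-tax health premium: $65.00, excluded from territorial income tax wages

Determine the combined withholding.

$6197.01

Territorial Income Tax: taxable = $21746.00 − $65.00 = $21681.00
  $2913.60 + 39.41% × ($21681.00 − $15000.00) = $2913.60 + 39.41% × $6681.00 = $5546.58
Medical Insurance Levy: 3% × $21681.00 = $650.43
Total: $5546.58 + $650.43 = $6197.01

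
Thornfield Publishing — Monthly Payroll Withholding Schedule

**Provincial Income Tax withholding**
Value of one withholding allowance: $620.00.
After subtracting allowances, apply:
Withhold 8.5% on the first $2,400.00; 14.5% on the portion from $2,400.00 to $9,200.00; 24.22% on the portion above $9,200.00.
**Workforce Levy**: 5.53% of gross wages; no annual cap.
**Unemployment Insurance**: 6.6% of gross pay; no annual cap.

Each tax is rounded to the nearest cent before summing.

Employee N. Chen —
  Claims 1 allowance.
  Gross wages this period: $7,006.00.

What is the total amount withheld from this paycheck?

$1,631.80

Provincial Income Tax: taxable = $7,006.00 − 1×$620.00 = $6,386.00
  $204.00 + 14.5% × ($6,386.00 − $2,400.00) = $204.00 + 14.5% × $3,986.00 = $781.97
Workforce Levy: 5.53% × $7,006.00 = $387.43
Unemployment Insurance: 6.6% × $7,006.00 = $462.40
Total: $781.97 + $387.43 + $462.40 = $1,631.80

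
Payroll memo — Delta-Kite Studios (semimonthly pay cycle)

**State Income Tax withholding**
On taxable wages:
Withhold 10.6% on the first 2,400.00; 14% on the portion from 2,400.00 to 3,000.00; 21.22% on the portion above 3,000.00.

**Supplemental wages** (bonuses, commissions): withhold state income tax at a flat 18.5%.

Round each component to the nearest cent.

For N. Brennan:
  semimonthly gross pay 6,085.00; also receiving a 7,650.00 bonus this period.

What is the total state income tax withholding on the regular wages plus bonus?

2,408.29

State Income Tax: taxable = 6,085.00
  338.40 + 21.22% × (6,085.00 − 3,000.00) = 338.40 + 21.22% × 3,085.00 = 993.04
Supplemental (18.5% flat on bonus): 18.5% × 7,650.00 = 1,415.25
Total state income tax: 993.04 + 1,415.25 = 2,408.29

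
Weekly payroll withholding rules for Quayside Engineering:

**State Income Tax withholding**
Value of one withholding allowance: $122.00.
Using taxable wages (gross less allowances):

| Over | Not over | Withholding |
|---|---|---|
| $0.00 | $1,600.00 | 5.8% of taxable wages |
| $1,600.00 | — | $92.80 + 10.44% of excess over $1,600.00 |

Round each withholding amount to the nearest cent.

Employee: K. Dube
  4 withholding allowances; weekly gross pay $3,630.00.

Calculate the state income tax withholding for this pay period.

$253.78

State Income Tax: taxable = $3,630.00 − 4×$122.00 = $3,142.00
  $92.80 + 10.44% × ($3,142.00 − $1,600.00) = $92.80 + 10.44% × $1,542.00 = $253.78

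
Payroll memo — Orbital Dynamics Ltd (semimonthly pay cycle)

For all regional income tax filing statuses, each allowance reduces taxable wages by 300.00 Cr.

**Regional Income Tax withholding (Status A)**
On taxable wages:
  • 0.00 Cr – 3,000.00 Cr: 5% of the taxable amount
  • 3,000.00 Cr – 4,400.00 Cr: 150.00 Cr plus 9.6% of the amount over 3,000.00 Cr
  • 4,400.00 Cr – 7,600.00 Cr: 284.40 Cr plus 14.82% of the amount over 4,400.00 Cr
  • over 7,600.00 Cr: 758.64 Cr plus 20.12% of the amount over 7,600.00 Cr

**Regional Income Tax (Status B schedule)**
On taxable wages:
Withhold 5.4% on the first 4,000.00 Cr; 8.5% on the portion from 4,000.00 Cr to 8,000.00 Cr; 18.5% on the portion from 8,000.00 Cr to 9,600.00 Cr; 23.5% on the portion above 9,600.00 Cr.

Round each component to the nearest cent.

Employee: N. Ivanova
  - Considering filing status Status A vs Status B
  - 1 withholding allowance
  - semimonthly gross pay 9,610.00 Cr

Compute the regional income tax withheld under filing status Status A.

1,102.69 Cr

Regional Income Tax (Status A): taxable = 9,610.00 Cr − 1×300.00 Cr = 9,310.00 Cr
  758.64 Cr + 20.12% × (9,310.00 Cr − 7,600.00 Cr) = 758.64 Cr + 20.12% × 1,710.00 Cr = 1,102.69 Cr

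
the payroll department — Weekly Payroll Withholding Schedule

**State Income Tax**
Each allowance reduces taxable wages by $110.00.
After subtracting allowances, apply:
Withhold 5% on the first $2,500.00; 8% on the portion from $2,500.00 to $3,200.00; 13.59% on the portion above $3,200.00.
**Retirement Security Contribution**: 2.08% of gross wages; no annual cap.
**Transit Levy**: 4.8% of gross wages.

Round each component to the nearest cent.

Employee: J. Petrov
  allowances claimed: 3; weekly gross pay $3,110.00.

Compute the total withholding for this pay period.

State Income Tax: taxable = $3,110.00 − 3×$110.00 = $2,780.00
  $125.00 + 8% × ($2,780.00 − $2,500.00) = $125.00 + 8% × $280.00 = $147.40
Retirement Security Contribution: 2.08% × $3,110.00 = $64.69
Transit Levy: 4.8% × $3,110.00 = $149.28
Total: $147.40 + $64.69 + $149.28 = $361.37

$361.37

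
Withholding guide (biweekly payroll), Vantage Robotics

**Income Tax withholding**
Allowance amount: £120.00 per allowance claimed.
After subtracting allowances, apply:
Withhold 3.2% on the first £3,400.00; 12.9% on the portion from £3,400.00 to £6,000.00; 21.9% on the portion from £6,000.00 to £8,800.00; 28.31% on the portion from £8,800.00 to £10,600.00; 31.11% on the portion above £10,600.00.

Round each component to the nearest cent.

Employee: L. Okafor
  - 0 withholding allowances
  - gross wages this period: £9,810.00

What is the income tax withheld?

Income Tax: taxable = £9,810.00
  £1,057.40 + 28.31% × (£9,810.00 − £8,800.00) = £1,057.40 + 28.31% × £1,010.00 = £1,343.33

£1,343.33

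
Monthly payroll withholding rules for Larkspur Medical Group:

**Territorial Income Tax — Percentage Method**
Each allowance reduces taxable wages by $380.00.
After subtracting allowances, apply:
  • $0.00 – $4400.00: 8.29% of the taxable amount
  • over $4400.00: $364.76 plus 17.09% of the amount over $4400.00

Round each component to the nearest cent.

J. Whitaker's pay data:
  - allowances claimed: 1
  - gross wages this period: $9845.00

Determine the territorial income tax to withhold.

Territorial Income Tax: taxable = $9845.00 − 1×$380.00 = $9465.00
  $364.76 + 17.09% × ($9465.00 − $4400.00) = $364.76 + 17.09% × $5065.00 = $1230.37

$1230.37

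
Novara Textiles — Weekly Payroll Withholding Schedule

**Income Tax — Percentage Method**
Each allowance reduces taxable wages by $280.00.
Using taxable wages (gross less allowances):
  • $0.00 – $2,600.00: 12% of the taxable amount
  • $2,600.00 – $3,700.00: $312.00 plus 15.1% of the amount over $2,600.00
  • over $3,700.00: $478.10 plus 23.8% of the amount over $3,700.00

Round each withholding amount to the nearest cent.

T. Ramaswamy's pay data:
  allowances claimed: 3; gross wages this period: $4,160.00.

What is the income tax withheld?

Income Tax: taxable = $4,160.00 − 3×$280.00 = $3,320.00
  $312.00 + 15.1% × ($3,320.00 − $2,600.00) = $312.00 + 15.1% × $720.00 = $420.72

$420.72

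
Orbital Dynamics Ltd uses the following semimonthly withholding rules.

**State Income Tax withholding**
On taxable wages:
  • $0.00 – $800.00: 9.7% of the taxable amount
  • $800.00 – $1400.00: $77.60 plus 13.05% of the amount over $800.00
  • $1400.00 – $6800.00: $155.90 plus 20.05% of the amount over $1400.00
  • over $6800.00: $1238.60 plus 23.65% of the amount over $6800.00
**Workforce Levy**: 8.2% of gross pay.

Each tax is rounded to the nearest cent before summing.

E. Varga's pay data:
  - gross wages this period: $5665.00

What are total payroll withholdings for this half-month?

$1475.56

State Income Tax: taxable = $5665.00
  $155.90 + 20.05% × ($5665.00 − $1400.00) = $155.90 + 20.05% × $4265.00 = $1011.03
Workforce Levy: 8.2% × $5665.00 = $464.53
Total: $1011.03 + $464.53 = $1475.56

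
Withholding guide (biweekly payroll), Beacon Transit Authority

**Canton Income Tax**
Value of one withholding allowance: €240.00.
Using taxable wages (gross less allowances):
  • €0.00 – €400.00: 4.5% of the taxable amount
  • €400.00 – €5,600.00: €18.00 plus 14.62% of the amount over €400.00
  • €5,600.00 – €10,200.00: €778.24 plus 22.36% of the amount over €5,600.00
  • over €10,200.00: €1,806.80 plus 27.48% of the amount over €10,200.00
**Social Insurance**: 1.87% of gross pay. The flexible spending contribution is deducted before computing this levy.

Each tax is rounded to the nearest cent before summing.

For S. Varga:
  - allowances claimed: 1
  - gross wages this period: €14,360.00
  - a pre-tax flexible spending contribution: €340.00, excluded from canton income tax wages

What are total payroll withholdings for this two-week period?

Canton Income Tax: taxable = €14,360.00 − €340.00 − 1×€240.00 = €13,780.00
  €1,806.80 + 27.48% × (€13,780.00 − €10,200.00) = €1,806.80 + 27.48% × €3,580.00 = €2,790.58
Social Insurance: 1.87% × €14,020.00 = €262.17
Total: €2,790.58 + €262.17 = €3,052.75

€3,052.75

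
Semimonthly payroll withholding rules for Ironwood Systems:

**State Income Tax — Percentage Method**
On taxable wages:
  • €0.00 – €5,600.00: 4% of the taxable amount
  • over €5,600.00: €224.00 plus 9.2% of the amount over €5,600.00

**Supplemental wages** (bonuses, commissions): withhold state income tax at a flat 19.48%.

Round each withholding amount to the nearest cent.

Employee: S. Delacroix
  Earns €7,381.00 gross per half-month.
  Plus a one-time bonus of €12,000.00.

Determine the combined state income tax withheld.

€2,725.45

State Income Tax: taxable = €7,381.00
  €224.00 + 9.2% × (€7,381.00 − €5,600.00) = €224.00 + 9.2% × €1,781.00 = €387.85
Supplemental (19.48% flat on bonus): 19.48% × €12,000.00 = €2,337.60
Total state income tax: €387.85 + €2,337.60 = €2,725.45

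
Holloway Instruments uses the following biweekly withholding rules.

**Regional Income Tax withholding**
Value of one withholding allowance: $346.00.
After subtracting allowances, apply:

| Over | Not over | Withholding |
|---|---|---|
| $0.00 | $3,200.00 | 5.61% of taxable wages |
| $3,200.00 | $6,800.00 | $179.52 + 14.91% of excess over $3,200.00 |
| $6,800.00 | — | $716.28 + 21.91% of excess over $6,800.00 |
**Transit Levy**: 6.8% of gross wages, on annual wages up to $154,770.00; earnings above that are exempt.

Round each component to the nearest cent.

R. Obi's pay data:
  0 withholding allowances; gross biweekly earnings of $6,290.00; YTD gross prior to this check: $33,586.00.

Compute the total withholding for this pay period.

$1,067.96

Regional Income Tax: taxable = $6,290.00
  $179.52 + 14.91% × ($6,290.00 − $3,200.00) = $179.52 + 14.91% × $3,090.00 = $640.24
Transit Levy: 6.8% × $6,290.00 = $427.72
Total: $640.24 + $427.72 = $1,067.96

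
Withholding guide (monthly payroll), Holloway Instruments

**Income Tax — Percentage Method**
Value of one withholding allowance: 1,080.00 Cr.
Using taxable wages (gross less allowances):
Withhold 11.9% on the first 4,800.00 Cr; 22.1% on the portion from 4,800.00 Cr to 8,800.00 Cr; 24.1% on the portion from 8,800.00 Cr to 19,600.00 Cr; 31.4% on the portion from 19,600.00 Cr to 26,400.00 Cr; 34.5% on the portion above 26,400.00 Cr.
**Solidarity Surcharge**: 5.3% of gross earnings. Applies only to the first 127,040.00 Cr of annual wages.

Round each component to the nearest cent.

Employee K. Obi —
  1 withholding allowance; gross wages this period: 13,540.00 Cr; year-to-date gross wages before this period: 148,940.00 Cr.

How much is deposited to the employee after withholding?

Income Tax: taxable = 13,540.00 Cr − 1×1,080.00 Cr = 12,460.00 Cr
  1,455.20 Cr + 24.1% × (12,460.00 Cr − 8,800.00 Cr) = 1,455.20 Cr + 24.1% × 3,660.00 Cr = 2,337.26 Cr
Solidarity Surcharge: YTD 148,940.00 Cr ≥ cap 127,040.00 Cr → 0.00 Cr
Total withheld: 2,337.26 Cr + 0.00 Cr = 2,337.26 Cr
Net pay: 13,540.00 Cr − 2,337.26 Cr = 11,202.74 Cr

11,202.74 Cr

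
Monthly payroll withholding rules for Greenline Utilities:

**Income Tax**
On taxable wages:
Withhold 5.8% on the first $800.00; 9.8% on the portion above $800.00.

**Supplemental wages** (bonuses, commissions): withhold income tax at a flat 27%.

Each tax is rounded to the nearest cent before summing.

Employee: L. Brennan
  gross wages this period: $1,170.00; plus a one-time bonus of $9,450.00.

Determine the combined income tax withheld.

Income Tax: taxable = $1,170.00
  $46.40 + 9.8% × ($1,170.00 − $800.00) = $46.40 + 9.8% × $370.00 = $82.66
Supplemental (27% flat on bonus): 27% × $9,450.00 = $2,551.50
Total income tax: $82.66 + $2,551.50 = $2,634.16

$2,634.16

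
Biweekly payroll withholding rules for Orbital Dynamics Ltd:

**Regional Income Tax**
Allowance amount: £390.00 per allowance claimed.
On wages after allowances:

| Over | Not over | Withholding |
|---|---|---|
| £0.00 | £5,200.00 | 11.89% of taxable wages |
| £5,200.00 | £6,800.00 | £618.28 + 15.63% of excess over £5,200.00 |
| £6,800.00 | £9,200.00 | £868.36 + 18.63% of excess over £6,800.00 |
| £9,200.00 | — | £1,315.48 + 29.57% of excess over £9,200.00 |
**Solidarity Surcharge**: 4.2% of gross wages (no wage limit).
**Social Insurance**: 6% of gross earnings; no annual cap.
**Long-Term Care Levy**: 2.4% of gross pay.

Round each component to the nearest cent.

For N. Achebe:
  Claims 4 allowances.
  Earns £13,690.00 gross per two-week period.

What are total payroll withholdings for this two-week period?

Regional Income Tax: taxable = £13,690.00 − 4×£390.00 = £12,130.00
  £1,315.48 + 29.57% × (£12,130.00 − £9,200.00) = £1,315.48 + 29.57% × £2,930.00 = £2,181.88
Solidarity Surcharge: 4.2% × £13,690.00 = £574.98
Social Insurance: 6% × £13,690.00 = £821.40
Long-Term Care Levy: 2.4% × £13,690.00 = £328.56
Total: £2,181.88 + £574.98 + £821.40 + £328.56 = £3,906.82

£3,906.82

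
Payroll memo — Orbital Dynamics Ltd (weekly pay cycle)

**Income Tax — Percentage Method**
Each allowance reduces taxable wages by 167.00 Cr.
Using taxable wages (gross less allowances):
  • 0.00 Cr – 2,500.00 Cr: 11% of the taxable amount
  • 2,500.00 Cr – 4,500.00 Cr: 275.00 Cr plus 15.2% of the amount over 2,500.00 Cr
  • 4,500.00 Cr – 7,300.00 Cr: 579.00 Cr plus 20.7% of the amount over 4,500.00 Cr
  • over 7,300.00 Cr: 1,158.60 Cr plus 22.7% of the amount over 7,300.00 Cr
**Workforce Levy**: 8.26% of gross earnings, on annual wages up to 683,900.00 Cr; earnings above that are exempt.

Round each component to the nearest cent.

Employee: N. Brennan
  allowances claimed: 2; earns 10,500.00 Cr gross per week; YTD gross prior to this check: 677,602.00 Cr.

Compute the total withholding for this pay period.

2,329.39 Cr

Income Tax: taxable = 10,500.00 Cr − 2×167.00 Cr = 10,166.00 Cr
  1,158.60 Cr + 22.7% × (10,166.00 Cr − 7,300.00 Cr) = 1,158.60 Cr + 22.7% × 2,866.00 Cr = 1,809.18 Cr
Workforce Levy: cap 683,900.00 Cr − YTD 677,602.00 Cr = 6,298.00 Cr subject; 8.26% × 6,298.00 Cr = 520.21 Cr
Total: 1,809.18 Cr + 520.21 Cr = 2,329.39 Cr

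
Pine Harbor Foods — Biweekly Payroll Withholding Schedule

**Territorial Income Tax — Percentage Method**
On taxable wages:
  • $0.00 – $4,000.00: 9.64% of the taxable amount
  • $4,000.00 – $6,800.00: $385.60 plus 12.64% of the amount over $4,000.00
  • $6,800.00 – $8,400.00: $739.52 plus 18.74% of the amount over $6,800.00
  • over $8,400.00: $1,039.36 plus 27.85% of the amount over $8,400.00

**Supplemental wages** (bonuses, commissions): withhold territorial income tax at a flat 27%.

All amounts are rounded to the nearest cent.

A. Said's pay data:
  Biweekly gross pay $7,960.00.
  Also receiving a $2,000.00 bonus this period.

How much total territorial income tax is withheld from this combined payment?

Territorial Income Tax: taxable = $7,960.00
  $739.52 + 18.74% × ($7,960.00 − $6,800.00) = $739.52 + 18.74% × $1,160.00 = $956.90
Supplemental (27% flat on bonus): 27% × $2,000.00 = $540.00
Total territorial income tax: $956.90 + $540.00 = $1,496.90

$1,496.90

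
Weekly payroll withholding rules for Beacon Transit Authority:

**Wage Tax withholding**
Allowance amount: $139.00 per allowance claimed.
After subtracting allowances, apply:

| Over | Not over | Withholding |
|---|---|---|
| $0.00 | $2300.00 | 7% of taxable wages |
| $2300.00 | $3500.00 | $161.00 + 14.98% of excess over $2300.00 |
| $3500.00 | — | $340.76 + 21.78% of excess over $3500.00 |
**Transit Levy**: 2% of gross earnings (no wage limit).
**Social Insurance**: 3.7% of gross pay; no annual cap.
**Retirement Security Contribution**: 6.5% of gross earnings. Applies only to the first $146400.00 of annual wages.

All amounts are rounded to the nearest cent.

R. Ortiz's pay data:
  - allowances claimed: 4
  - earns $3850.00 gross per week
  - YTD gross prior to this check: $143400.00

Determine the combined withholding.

Wage Tax: taxable = $3850.00 − 4×$139.00 = $3294.00
  $161.00 + 14.98% × ($3294.00 − $2300.00) = $161.00 + 14.98% × $994.00 = $309.90
Transit Levy: 2% × $3850.00 = $77.00
Social Insurance: 3.7% × $3850.00 = $142.45
Retirement Security Contribution: cap $146400.00 − YTD $143400.00 = $3000.00 subject; 6.5% × $3000.00 = $195.00
Total: $309.90 + $77.00 + $142.45 + $195.00 = $724.35

$724.35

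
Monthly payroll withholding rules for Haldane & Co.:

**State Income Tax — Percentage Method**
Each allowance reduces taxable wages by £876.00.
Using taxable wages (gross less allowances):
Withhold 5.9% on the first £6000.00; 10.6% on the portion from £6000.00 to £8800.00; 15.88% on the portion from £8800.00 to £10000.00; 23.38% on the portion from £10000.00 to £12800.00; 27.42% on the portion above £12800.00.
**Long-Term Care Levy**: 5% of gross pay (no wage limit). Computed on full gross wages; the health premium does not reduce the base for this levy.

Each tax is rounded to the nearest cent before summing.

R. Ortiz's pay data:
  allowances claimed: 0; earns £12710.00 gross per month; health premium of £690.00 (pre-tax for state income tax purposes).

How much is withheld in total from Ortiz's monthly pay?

State Income Tax: taxable = £12710.00 − £690.00 = £12020.00
  £841.36 + 23.38% × (£12020.00 − £10000.00) = £841.36 + 23.38% × £2020.00 = £1313.64
Long-Term Care Levy: 5% × £12710.00 = £635.50
Total: £1313.64 + £635.50 = £1949.14

£1949.14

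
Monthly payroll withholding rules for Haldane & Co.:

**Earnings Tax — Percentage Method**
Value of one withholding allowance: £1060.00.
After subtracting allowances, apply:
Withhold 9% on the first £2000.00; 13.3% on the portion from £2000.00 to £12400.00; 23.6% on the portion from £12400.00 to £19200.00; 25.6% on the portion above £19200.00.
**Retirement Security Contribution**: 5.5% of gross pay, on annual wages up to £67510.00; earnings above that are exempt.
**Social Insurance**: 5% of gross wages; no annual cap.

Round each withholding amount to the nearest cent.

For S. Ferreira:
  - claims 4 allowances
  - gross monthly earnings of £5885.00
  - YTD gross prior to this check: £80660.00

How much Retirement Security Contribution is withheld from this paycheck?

Retirement Security Contribution: YTD £80660.00 ≥ cap £67510.00 → £0.00

£0.00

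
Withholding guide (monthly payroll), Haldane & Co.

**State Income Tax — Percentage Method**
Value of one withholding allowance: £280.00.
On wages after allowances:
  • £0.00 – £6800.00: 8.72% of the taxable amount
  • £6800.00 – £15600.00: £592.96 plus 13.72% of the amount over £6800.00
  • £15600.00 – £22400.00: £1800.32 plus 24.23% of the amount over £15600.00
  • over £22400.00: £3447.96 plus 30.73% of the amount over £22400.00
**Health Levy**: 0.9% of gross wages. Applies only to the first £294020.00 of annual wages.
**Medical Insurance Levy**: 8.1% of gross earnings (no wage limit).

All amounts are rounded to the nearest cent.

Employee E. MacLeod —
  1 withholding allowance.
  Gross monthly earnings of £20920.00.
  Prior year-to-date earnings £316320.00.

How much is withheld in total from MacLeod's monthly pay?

State Income Tax: taxable = £20920.00 − 1×£280.00 = £20640.00
  £1800.32 + 24.23% × (£20640.00 − £15600.00) = £1800.32 + 24.23% × £5040.00 = £3021.51
Health Levy: YTD £316320.00 ≥ cap £294020.00 → £0.00
Medical Insurance Levy: 8.1% × £20920.00 = £1694.52
Total: £3021.51 + £0.00 + £1694.52 = £4716.03

£4716.03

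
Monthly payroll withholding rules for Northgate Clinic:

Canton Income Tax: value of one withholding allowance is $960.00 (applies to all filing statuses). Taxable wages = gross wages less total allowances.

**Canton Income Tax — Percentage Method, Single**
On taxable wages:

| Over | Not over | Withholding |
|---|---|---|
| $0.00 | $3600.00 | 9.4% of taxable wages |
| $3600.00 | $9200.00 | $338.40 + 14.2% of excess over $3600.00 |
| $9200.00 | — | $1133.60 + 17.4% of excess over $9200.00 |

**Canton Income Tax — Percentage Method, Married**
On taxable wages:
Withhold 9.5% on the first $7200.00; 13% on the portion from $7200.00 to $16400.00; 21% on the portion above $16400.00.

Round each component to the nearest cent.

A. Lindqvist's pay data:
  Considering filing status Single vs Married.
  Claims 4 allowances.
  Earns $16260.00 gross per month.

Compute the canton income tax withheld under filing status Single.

$1693.88

Canton Income Tax (Single): taxable = $16260.00 − 4×$960.00 = $12420.00
  $1133.60 + 17.4% × ($12420.00 − $9200.00) = $1133.60 + 17.4% × $3220.00 = $1693.88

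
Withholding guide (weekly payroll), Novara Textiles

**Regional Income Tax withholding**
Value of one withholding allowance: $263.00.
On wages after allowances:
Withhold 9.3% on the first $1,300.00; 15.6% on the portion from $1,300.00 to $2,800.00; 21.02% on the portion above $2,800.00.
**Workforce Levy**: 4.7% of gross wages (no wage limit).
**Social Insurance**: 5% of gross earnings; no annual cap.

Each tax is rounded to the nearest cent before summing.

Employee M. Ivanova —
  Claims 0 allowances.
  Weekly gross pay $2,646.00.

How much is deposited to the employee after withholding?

$2,058.46

Regional Income Tax: taxable = $2,646.00
  $120.90 + 15.6% × ($2,646.00 − $1,300.00) = $120.90 + 15.6% × $1,346.00 = $330.88
Workforce Levy: 4.7% × $2,646.00 = $124.36
Social Insurance: 5% × $2,646.00 = $132.30
Total withheld: $330.88 + $124.36 + $132.30 = $587.54
Net pay: $2,646.00 − $587.54 = $2,058.46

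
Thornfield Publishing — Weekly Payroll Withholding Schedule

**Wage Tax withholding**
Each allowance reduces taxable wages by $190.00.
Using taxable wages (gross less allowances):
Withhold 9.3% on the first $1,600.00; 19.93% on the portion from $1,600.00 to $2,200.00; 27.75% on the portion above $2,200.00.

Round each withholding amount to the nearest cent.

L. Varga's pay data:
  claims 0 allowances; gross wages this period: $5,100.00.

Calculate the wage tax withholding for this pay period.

Wage Tax: taxable = $5,100.00
  $268.38 + 27.75% × ($5,100.00 − $2,200.00) = $268.38 + 27.75% × $2,900.00 = $1,073.13

$1,073.13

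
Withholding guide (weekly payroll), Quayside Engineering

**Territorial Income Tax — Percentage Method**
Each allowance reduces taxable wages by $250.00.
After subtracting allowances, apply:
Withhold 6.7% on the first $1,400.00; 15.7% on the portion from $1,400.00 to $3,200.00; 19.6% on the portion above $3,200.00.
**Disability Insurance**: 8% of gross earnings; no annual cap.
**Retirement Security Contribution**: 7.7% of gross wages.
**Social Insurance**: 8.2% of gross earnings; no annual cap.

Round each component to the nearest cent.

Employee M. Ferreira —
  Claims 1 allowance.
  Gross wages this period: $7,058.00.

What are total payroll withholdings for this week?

$2,770.44

Territorial Income Tax: taxable = $7,058.00 − 1×$250.00 = $6,808.00
  $376.40 + 19.6% × ($6,808.00 − $3,200.00) = $376.40 + 19.6% × $3,608.00 = $1,083.57
Disability Insurance: 8% × $7,058.00 = $564.64
Retirement Security Contribution: 7.7% × $7,058.00 = $543.47
Social Insurance: 8.2% × $7,058.00 = $578.76
Total: $1,083.57 + $564.64 + $543.47 + $578.76 = $2,770.44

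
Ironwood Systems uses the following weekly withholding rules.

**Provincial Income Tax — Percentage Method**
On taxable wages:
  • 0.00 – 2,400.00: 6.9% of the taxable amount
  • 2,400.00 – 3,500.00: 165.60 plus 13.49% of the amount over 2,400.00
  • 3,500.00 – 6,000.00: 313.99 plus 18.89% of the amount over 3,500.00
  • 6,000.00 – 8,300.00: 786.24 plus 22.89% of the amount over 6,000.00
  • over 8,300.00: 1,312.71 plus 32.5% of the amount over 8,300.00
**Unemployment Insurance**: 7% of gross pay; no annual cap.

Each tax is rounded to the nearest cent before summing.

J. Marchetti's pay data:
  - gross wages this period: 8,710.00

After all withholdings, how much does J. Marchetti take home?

6,654.34

Provincial Income Tax: taxable = 8,710.00
  1,312.71 + 32.5% × (8,710.00 − 8,300.00) = 1,312.71 + 32.5% × 410.00 = 1,445.96
Unemployment Insurance: 7% × 8,710.00 = 609.70
Total withheld: 1,445.96 + 609.70 = 2,055.66
Net pay: 8,710.00 − 2,055.66 = 6,654.34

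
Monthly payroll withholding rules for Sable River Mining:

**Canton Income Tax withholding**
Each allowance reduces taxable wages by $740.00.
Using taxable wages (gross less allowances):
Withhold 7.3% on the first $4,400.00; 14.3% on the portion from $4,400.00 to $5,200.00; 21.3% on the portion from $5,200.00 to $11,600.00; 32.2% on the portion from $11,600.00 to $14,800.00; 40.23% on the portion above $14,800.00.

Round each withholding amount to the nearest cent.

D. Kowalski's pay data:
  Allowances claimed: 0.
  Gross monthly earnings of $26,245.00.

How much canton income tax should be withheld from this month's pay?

Canton Income Tax: taxable = $26,245.00
  $2,829.20 + 40.23% × ($26,245.00 − $14,800.00) = $2,829.20 + 40.23% × $11,445.00 = $7,433.52

$7,433.52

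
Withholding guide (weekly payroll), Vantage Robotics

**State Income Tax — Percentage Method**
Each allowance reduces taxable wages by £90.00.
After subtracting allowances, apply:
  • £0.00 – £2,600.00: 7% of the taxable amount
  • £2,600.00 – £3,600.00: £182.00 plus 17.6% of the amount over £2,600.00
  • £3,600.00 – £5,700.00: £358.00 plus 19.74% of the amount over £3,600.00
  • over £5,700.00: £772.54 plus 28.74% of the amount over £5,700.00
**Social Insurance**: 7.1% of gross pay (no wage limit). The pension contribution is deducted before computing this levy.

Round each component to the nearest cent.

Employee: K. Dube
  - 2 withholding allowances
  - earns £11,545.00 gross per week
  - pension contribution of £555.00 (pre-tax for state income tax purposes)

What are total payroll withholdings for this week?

£3,021.44

State Income Tax: taxable = £11,545.00 − £555.00 − 2×£90.00 = £10,810.00
  £772.54 + 28.74% × (£10,810.00 − £5,700.00) = £772.54 + 28.74% × £5,110.00 = £2,241.15
Social Insurance: 7.1% × £10,990.00 = £780.29
Total: £2,241.15 + £780.29 = £3,021.44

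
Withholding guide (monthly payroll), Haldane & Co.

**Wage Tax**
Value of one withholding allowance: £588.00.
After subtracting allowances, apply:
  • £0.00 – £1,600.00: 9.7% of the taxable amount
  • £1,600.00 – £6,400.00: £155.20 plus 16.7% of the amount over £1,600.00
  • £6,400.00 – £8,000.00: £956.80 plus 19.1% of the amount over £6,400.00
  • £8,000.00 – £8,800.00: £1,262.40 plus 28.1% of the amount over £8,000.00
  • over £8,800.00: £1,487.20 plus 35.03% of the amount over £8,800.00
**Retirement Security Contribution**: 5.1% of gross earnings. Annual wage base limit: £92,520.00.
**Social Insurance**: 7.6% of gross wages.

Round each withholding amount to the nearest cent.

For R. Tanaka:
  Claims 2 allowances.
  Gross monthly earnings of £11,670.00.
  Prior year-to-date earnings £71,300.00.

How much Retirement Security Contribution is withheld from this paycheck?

£595.17

Retirement Security Contribution: 5.1% × £11,670.00 = £595.17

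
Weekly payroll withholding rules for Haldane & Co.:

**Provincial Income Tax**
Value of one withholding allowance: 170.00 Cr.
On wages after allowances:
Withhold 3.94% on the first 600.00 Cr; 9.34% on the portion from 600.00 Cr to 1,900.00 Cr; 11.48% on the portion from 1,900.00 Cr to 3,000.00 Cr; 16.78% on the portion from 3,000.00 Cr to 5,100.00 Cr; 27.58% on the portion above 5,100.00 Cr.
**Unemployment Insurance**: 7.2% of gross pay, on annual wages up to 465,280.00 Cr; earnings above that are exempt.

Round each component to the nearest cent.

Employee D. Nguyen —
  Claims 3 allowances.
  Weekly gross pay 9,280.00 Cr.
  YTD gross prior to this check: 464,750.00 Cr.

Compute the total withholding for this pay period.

1,674.07 Cr

Provincial Income Tax: taxable = 9,280.00 Cr − 3×170.00 Cr = 8,770.00 Cr
  623.72 Cr + 27.58% × (8,770.00 Cr − 5,100.00 Cr) = 623.72 Cr + 27.58% × 3,670.00 Cr = 1,635.91 Cr
Unemployment Insurance: cap 465,280.00 Cr − YTD 464,750.00 Cr = 530.00 Cr subject; 7.2% × 530.00 Cr = 38.16 Cr
Total: 1,635.91 Cr + 38.16 Cr = 1,674.07 Cr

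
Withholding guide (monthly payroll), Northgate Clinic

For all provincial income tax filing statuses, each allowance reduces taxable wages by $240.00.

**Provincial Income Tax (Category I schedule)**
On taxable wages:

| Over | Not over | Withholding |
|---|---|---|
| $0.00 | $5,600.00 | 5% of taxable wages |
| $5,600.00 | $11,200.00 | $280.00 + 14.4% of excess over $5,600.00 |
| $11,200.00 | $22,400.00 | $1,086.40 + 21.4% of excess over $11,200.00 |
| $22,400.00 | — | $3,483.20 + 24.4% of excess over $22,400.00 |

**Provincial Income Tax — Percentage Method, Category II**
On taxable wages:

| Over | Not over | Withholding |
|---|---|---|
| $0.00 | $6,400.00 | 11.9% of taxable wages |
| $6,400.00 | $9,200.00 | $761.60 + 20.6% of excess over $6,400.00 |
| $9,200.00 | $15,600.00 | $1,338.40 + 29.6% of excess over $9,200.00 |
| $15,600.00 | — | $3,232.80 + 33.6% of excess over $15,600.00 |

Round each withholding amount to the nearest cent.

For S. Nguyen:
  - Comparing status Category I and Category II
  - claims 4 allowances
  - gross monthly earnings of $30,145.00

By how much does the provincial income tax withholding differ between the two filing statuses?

Provincial Income Tax (Category I): taxable = $30,145.00 − 4×$240.00 = $29,185.00
  $3,483.20 + 24.4% × ($29,185.00 − $22,400.00) = $3,483.20 + 24.4% × $6,785.00 = $5,138.74
Provincial Income Tax (Category II): taxable = $30,145.00 − 4×$240.00 = $29,185.00
  $3,232.80 + 33.6% × ($29,185.00 − $15,600.00) = $3,232.80 + 33.6% × $13,585.00 = $7,797.36
Difference: |$5,138.74 − $7,797.36| = $2,658.62 (higher under Category II)

$2,658.62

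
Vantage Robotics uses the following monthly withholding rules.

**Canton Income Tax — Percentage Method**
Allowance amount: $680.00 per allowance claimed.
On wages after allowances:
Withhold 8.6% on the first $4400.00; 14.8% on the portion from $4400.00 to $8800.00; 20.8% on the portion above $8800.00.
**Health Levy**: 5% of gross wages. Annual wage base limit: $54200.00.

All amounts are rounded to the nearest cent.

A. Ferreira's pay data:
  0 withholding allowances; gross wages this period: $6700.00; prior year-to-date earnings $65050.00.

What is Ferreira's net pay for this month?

Canton Income Tax: taxable = $6700.00
  $378.40 + 14.8% × ($6700.00 − $4400.00) = $378.40 + 14.8% × $2300.00 = $718.80
Health Levy: YTD $65050.00 ≥ cap $54200.00 → $0.00
Total withheld: $718.80 + $0.00 = $718.80
Net pay: $6700.00 − $718.80 = $5981.20

$5981.20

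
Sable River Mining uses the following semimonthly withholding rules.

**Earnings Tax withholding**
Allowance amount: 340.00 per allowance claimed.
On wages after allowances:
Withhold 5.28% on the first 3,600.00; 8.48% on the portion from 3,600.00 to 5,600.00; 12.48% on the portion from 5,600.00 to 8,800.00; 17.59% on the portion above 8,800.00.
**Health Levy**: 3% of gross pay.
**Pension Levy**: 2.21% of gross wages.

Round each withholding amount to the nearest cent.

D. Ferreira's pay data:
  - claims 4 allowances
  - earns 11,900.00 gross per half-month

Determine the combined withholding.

Earnings Tax: taxable = 11,900.00 − 4×340.00 = 10,540.00
  759.04 + 17.59% × (10,540.00 − 8,800.00) = 759.04 + 17.59% × 1,740.00 = 1,065.11
Health Levy: 3% × 11,900.00 = 357.00
Pension Levy: 2.21% × 11,900.00 = 262.99
Total: 1,065.11 + 357.00 + 262.99 = 1,685.10

1,685.10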